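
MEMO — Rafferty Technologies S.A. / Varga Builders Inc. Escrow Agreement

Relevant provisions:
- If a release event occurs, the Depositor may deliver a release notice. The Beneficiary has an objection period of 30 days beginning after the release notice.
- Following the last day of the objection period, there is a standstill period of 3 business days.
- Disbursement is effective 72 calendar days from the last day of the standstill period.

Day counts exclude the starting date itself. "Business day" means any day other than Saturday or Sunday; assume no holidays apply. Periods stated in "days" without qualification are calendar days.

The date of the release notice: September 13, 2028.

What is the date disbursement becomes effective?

The last day of the objection period: September 13, 2028 + 30 days = October 13, 2028.
The last day of the standstill period: 3 business days after Friday, October 13, 2028, skipping weekends — Oct 16, Oct 17, Oct 18 — lands on Wednesday, October 18, 2028.
Adding 72 calendar days to October 18, 2028 gives December 29, 2028, which is the date disbursement becomes effective.

December 29, 2028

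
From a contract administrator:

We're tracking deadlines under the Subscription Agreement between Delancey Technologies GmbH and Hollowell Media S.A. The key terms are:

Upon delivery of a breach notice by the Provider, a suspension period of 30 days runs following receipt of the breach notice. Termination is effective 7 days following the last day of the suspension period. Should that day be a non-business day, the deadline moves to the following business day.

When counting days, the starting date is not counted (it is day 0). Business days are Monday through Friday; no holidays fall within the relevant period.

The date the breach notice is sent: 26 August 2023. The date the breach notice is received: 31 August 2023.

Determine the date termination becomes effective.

9 October 2023

Adding 30 calendar days to 31 August 2023 gives 30 September 2023, which is the last day of the suspension period.
Adding 7 calendar days to 30 September 2023 gives 7 October 2023, which is the date termination becomes effective. That falls on a Saturday, so it rolls to the next business day, Monday, 9 October 2023.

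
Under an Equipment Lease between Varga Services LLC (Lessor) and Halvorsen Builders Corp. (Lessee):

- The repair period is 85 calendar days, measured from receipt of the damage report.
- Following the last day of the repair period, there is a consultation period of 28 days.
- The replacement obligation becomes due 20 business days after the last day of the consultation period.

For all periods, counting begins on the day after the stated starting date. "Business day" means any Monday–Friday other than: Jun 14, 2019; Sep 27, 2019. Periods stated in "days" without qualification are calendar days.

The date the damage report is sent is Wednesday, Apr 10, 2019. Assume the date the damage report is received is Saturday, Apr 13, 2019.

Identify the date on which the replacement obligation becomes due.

Aug 30, 2019

The last day of the repair period: 85 calendar days after Apr 13, 2019 is Jul 7, 2019.
The last day of the consultation period: 28 calendar days after Jul 7, 2019 is Aug 4, 2019.
From Sunday, Aug 4, 2019, 20 business days (Aug 5, Aug 6, Aug 7, Aug 8, …, Aug 28, Aug 29, Aug 30, skipping weekends) brings us to Friday, Aug 30, 2019, which is the date on which the replacement obligation becomes due.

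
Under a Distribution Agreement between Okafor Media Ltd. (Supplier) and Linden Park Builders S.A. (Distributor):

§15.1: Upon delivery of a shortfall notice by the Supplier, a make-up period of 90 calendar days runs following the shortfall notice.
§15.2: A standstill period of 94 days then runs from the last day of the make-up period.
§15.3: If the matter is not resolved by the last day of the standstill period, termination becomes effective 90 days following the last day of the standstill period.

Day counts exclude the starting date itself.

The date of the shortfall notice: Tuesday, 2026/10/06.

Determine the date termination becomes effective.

2027/07/07

The last day of the make-up period: 2026/10/06 + 90 days = 2027/01/04.
The last day of the standstill period: 94 calendar days after 2027/01/04 is 2027/04/08.
The date termination becomes effective: 90 calendar days after 2027/04/08 is 2027/07/07.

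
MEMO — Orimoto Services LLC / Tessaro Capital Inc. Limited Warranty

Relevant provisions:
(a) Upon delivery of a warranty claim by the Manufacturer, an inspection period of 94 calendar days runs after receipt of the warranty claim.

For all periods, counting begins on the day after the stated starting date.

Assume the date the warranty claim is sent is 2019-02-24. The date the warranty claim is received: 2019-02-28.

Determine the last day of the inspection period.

The last day of the inspection period: 94 calendar days after 2019-02-28 is 2019-06-02.

2019-06-02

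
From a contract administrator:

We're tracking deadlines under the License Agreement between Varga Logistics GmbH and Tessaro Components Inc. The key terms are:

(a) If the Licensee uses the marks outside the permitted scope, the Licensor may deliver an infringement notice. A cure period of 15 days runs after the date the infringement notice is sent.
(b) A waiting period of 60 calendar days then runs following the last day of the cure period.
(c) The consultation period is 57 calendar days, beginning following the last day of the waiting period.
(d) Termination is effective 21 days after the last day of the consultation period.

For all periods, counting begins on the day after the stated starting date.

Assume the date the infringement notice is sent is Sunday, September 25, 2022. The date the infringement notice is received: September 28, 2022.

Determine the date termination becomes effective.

February 25, 2023

The last day of the cure period: 15 calendar days after September 25, 2022 is October 10, 2022.
Adding 60 calendar days to October 10, 2022 gives December 9, 2022, which is the last day of the waiting period.
Adding 57 calendar days to December 9, 2022 gives February 4, 2023, which is the last day of the consultation period.
Adding 21 calendar days to February 4, 2023 gives February 25, 2023, which is the date termination becomes effective.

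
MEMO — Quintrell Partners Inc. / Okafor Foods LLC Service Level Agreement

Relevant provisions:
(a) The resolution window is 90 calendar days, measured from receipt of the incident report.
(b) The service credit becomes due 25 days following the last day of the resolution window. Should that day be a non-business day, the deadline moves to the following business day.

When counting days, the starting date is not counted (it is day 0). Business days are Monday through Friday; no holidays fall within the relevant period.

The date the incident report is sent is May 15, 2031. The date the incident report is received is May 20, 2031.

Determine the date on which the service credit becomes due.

Sep 12, 2031

Adding 90 calendar days to May 20, 2031 gives Aug 18, 2031, which is the last day of the resolution window.
The date on which the service credit becomes due: 25 calendar days after Aug 18, 2031 is Sep 12, 2031. Sep 12, 2031 is a Friday, so no roll-forward applies.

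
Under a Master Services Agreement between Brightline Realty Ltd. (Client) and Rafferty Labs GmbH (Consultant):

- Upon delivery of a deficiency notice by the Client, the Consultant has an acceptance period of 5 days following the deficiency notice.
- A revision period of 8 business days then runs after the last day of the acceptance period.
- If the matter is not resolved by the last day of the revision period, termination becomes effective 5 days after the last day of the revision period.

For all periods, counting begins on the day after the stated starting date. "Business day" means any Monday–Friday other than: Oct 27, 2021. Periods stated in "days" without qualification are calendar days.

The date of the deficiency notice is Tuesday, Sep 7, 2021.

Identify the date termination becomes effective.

Sep 27, 2021

Adding 5 calendar days to Sep 7, 2021 gives Sep 12, 2021, which is the last day of the acceptance period.
From Sunday, Sep 12, 2021, 8 business days (Sep 13, Sep 14, Sep 15, Sep 16, Sep 17, Sep 20, Sep 21, Sep 22, skipping weekends) brings us to Wednesday, Sep 22, 2021, which is the last day of the revision period.
The date termination becomes effective: 5 calendar days after Sep 22, 2021 is Sep 27, 2021.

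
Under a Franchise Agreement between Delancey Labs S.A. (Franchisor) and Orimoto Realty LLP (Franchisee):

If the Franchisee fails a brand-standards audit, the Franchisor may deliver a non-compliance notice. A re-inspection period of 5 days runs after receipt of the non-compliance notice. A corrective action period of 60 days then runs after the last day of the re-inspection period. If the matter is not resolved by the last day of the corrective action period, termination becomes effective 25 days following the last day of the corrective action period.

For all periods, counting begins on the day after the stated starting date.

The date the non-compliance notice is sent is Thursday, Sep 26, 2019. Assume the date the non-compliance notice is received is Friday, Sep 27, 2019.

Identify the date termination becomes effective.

Dec 26, 2019

Adding 5 calendar days to Sep 27, 2019 gives Oct 2, 2019, which is the last day of the re-inspection period.
Adding 60 calendar days to Oct 2, 2019 gives Dec 1, 2019, which is the last day of the corrective action period.
The date termination becomes effective: 25 calendar days after Dec 1, 2019 is Dec 26, 2019.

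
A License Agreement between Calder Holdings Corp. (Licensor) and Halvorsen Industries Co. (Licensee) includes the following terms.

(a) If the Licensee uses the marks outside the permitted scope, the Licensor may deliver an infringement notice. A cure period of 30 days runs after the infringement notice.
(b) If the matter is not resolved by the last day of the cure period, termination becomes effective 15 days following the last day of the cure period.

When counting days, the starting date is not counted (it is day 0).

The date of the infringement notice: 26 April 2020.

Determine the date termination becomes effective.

10 June 2020

The last day of the cure period: 26 April 2020 + 30 days = 26 May 2020.
The date termination becomes effective: 26 May 2020 + 15 days = 10 June 2020.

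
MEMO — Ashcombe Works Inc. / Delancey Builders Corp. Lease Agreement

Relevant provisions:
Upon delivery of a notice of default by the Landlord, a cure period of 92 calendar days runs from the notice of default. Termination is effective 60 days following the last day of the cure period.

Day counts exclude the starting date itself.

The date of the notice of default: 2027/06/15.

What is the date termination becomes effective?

2027/11/14

Adding 92 calendar days to 2027/06/15 gives 2027/09/15, which is the last day of the cure period.
Adding 60 calendar days to 2027/09/15 gives 2027/11/14, which is the date termination becomes effective.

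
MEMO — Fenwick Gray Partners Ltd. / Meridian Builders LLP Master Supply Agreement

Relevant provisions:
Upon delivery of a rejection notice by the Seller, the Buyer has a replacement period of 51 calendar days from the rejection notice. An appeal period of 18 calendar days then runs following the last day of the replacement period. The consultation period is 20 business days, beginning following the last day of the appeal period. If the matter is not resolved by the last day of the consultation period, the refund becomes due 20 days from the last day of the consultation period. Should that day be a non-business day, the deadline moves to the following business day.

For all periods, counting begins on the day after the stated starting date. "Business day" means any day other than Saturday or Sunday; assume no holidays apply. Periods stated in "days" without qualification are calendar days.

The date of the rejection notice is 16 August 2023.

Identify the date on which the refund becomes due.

11 December 2023

The last day of the replacement period: 16 August 2023 + 51 days = 6 October 2023.
The last day of the appeal period: 6 October 2023 + 18 days = 24 October 2023.
The last day of the consultation period: 20 business days after Tuesday, 24 October 2023, skipping weekends — Oct 25, Oct 26, Oct 27, Oct 30, …, Nov 17, Nov 20, Nov 21 — lands on Tuesday, 21 November 2023.
Adding 20 calendar days to 21 November 2023 gives 11 December 2023, which is the date on which the refund becomes due. 11 December 2023 is a Monday, so no roll-forward applies.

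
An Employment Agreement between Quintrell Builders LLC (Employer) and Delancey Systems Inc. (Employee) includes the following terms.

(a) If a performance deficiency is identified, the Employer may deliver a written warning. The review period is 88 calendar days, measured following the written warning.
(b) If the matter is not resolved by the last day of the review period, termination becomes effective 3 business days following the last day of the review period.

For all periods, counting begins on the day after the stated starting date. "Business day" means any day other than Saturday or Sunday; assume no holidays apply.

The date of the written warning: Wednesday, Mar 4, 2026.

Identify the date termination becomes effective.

Jun 3, 2026

The last day of the review period: 88 calendar days after Mar 4, 2026 is May 31, 2026.
The date termination becomes effective: counting 3 business days from Sunday, May 31, 2026 (Jun 1, Jun 2, Jun 3, skipping weekends) reaches Wednesday, Jun 3, 2026.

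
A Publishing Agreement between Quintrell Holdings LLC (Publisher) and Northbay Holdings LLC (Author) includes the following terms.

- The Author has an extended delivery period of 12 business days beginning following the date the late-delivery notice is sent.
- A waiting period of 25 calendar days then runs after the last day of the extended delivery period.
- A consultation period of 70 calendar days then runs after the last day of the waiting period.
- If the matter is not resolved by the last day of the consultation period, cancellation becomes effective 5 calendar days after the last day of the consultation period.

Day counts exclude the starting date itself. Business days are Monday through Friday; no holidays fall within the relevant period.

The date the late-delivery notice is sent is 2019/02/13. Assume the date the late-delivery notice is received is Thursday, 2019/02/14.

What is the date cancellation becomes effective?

2019/06/09

From Wednesday, 2019/02/13, 12 business days (Feb 14, Feb 15, Feb 18, Feb 19, …, Feb 27, Feb 28, Mar 1, skipping weekends) brings us to Friday, 2019/03/01, which is the last day of the extended delivery period.
The last day of the waiting period: 25 calendar days after 2019/03/01 is 2019/03/26.
The last day of the consultation period: 70 calendar days after 2019/03/26 is 2019/06/04.
Adding 5 calendar days to 2019/06/04 gives 2019/06/09, which is the date cancellation becomes effective.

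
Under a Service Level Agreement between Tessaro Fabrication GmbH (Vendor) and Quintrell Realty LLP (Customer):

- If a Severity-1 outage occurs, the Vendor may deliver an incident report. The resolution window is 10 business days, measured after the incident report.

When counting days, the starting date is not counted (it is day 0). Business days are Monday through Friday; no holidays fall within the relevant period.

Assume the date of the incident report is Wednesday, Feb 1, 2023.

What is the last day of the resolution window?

The last day of the resolution window: counting 10 business days from Wednesday, Feb 1, 2023 (Feb 2, Feb 3, Feb 6, Feb 7, Feb 8, Feb 9, Feb 10, Feb 13, Feb 14, Feb 15, skipping weekends) reaches Wednesday, Feb 15, 2023.

Feb 15, 2023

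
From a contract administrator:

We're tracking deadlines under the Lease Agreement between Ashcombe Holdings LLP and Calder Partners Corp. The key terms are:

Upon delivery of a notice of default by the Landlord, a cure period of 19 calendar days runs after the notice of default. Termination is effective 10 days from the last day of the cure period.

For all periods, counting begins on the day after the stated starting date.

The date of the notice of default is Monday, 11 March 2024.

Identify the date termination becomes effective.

Adding 19 calendar days to 11 March 2024 gives 30 March 2024, which is the last day of the cure period.
The date termination becomes effective: 10 calendar days after 30 March 2024 is 9 April 2024.

9 April 2024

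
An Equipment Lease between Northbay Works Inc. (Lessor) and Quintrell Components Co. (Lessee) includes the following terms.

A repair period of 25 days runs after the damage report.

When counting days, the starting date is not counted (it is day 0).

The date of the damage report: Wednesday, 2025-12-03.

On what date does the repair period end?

2025-12-28

Adding 25 calendar days to 2025-12-03 gives 2025-12-28, which is the last day of the repair period.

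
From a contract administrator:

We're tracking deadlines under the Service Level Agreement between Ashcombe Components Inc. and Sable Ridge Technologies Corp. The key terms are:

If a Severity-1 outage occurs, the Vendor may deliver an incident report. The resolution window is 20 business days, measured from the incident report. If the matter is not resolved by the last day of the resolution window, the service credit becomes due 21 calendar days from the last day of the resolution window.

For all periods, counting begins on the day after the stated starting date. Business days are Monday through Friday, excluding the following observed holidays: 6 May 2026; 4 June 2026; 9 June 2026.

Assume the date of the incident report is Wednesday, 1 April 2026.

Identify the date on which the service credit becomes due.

20 May 2026

The last day of the resolution window: counting 20 business days from Wednesday, 1 April 2026 (Apr 2, Apr 3, Apr 6, Apr 7, …, Apr 27, Apr 28, Apr 29, skipping weekends) reaches Wednesday, 29 April 2026.
The date on which the service credit becomes due: 21 calendar days after 29 April 2026 is 20 May 2026.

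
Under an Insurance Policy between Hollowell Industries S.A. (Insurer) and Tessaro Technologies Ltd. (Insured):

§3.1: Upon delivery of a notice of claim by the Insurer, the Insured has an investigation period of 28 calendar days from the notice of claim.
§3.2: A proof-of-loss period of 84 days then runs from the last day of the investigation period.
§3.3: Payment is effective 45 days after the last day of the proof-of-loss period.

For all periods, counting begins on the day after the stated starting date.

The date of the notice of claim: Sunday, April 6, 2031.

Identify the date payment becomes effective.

September 10, 2031

Adding 28 calendar days to April 6, 2031 gives May 4, 2031, which is the last day of the investigation period.
The last day of the proof-of-loss period: 84 calendar days after May 4, 2031 is July 27, 2031.
Adding 45 calendar days to July 27, 2031 gives September 10, 2031, which is the date payment becomes effective.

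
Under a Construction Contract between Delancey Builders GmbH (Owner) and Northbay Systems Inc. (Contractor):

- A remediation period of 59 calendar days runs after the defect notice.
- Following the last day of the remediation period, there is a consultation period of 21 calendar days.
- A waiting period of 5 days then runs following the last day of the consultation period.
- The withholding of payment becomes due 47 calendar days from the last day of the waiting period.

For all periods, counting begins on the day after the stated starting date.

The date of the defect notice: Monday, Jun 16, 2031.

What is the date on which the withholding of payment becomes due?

Oct 26, 2031

The last day of the remediation period: 59 calendar days after Jun 16, 2031 is Aug 14, 2031.
The last day of the consultation period: Aug 14, 2031 + 21 days = Sep 4, 2031.
The last day of the waiting period: Sep 4, 2031 + 5 days = Sep 9, 2031.
Adding 47 calendar days to Sep 9, 2031 gives Oct 26, 2031, which is the date on which the withholding of payment becomes due.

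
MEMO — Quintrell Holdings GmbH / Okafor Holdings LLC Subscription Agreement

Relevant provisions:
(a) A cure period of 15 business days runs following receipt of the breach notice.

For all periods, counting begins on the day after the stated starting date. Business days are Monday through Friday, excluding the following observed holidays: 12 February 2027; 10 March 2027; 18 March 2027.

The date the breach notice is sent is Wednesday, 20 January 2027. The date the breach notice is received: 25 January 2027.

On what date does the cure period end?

16 February 2027

The last day of the cure period: counting 15 business days from Monday, 25 January 2027 (Jan 26, Jan 27, Jan 28, Jan 29, …, Feb 11, Feb 15, Feb 16, skipping weekends and the listed holiday on Feb 12) reaches Tuesday, 16 February 2027.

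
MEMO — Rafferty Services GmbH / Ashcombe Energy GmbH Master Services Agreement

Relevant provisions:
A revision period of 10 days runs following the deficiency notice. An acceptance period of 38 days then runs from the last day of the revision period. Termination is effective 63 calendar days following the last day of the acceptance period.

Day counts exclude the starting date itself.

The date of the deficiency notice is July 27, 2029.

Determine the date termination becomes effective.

The last day of the revision period: 10 calendar days after July 27, 2029 is August 6, 2029.
The last day of the acceptance period: 38 calendar days after August 6, 2029 is September 13, 2029.
The date termination becomes effective: 63 calendar days after September 13, 2029 is November 15, 2029.

November 15, 2029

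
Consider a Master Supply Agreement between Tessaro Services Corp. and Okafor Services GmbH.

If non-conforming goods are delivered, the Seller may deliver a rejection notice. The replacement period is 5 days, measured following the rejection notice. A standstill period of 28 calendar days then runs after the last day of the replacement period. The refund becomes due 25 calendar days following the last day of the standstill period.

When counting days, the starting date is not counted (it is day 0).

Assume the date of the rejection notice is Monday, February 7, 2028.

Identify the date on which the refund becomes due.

April 5, 2028

Adding 5 calendar days to February 7, 2028 gives February 12, 2028, which is the last day of the replacement period.
The last day of the standstill period: 28 calendar days after February 12, 2028 is March 11, 2028.
The date on which the refund becomes due: March 11, 2028 + 25 days = April 5, 2028.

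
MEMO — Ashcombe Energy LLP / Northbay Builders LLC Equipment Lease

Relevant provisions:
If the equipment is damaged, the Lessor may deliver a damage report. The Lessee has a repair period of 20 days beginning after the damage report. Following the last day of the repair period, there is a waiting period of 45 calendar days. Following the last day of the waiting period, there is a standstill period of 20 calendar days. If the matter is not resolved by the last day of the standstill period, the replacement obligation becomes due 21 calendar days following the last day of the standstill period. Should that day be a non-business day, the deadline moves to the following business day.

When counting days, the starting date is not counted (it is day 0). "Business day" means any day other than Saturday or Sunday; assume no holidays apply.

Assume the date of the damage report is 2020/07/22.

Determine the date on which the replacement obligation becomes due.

The last day of the repair period: 2020/07/22 + 20 days = 2020/08/11.
Adding 45 calendar days to 2020/08/11 gives 2020/09/25, which is the last day of the waiting period.
The last day of the standstill period: 2020/09/25 + 20 days = 2020/10/15.
Adding 21 calendar days to 2020/10/15 gives 2020/11/05, which is the date on which the replacement obligation becomes due. 2020/11/05 is a Thursday, so no roll-forward applies.

2020/11/05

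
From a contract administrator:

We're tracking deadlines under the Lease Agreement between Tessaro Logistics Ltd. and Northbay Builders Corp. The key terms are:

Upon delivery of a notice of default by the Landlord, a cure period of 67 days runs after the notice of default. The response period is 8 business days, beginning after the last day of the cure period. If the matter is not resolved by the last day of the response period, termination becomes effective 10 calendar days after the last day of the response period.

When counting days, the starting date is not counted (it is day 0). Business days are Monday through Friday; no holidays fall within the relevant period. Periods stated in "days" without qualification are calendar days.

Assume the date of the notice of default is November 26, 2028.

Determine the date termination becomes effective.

February 23, 2029

The last day of the cure period: November 26, 2028 + 67 days = February 1, 2029.
From Thursday, February 1, 2029, 8 business days (Feb 2, Feb 5, Feb 6, Feb 7, Feb 8, Feb 9, Feb 12, Feb 13, skipping weekends) brings us to Tuesday, February 13, 2029, which is the last day of the response period.
The date termination becomes effective: 10 calendar days after February 13, 2029 is February 23, 2029.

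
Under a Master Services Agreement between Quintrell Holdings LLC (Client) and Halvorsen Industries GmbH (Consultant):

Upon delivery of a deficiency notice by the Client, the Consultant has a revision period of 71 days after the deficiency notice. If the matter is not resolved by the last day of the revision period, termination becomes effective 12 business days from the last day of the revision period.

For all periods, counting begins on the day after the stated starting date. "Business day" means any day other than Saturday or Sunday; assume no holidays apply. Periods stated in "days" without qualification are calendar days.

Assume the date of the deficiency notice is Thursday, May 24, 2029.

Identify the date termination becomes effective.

Adding 71 calendar days to May 24, 2029 gives August 3, 2029, which is the last day of the revision period.
The date termination becomes effective: counting 12 business days from Friday, August 3, 2029 (Aug 6, Aug 7, Aug 8, Aug 9, …, Aug 17, Aug 20, Aug 21, skipping weekends) reaches Tuesday, August 21, 2029.

August 21, 2029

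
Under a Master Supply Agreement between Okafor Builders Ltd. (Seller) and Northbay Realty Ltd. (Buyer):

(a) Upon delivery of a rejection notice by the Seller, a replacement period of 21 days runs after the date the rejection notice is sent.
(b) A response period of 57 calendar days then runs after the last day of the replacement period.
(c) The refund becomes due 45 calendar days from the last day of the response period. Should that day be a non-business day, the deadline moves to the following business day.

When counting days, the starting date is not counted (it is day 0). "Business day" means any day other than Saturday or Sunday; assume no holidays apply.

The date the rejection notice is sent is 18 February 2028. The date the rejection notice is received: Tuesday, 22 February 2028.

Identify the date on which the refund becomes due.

20 June 2028

The last day of the replacement period: 18 February 2028 + 21 days = 10 March 2028.
The last day of the response period: 10 March 2028 + 57 days = 6 May 2028.
Adding 45 calendar days to 6 May 2028 gives 20 June 2028, which is the date on which the refund becomes due. 20 June 2028 is a Tuesday, so no roll-forward applies.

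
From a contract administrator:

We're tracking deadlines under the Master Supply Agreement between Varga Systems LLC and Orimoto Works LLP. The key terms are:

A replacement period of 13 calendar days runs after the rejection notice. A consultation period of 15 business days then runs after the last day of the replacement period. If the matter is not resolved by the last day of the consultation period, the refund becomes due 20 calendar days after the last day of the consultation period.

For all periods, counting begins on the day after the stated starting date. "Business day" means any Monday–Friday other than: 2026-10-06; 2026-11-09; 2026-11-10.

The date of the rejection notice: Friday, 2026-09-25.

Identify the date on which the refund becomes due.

2026-11-18

The last day of the replacement period: 13 calendar days after 2026-09-25 is 2026-10-08.
From Thursday, 2026-10-08, 15 business days (Oct 9, Oct 12, Oct 13, Oct 14, …, Oct 27, Oct 28, Oct 29, skipping weekends) brings us to Thursday, 2026-10-29, which is the last day of the consultation period.
The date on which the refund becomes due: 2026-10-29 + 20 days = 2026-11-18.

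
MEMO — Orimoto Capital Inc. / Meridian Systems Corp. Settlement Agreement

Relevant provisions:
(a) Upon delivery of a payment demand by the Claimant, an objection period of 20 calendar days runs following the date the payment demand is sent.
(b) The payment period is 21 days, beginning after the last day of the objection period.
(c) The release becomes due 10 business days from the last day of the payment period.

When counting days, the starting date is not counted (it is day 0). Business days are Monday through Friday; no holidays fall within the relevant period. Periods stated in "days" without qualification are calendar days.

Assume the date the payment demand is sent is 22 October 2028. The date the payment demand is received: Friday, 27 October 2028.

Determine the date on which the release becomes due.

15 December 2028

The last day of the objection period: 22 October 2028 + 20 days = 11 November 2028.
The last day of the payment period: 11 November 2028 + 21 days = 2 December 2028.
The date on which the release becomes due: counting 10 business days from Saturday, 2 December 2028 (Dec 4, Dec 5, Dec 6, Dec 7, Dec 8, Dec 11, Dec 12, Dec 13, Dec 14, Dec 15, skipping weekends) reaches Friday, 15 December 2028.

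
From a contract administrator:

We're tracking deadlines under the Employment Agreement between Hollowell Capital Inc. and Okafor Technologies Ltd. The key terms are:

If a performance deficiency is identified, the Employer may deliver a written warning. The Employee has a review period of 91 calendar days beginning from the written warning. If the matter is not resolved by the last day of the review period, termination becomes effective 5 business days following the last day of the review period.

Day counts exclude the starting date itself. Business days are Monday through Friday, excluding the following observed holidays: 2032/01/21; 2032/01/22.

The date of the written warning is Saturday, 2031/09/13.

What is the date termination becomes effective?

2031/12/19

Adding 91 calendar days to 2031/09/13 gives 2031/12/13, which is the last day of the review period.
The date termination becomes effective: counting 5 business days from Saturday, 2031/12/13 (Dec 15, Dec 16, Dec 17, Dec 18, Dec 19, skipping weekends) reaches Friday, 2031/12/19.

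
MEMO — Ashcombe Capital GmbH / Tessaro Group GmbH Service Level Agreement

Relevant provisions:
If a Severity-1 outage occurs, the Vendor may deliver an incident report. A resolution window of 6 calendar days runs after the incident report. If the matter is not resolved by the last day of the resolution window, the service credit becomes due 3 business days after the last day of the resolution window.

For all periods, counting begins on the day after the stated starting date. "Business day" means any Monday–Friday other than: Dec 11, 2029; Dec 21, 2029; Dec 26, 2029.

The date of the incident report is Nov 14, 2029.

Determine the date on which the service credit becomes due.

The last day of the resolution window: 6 calendar days after Nov 14, 2029 is Nov 20, 2029.
From Tuesday, Nov 20, 2029, 3 business days (Nov 21, Nov 22, Nov 23, skipping weekends) brings us to Friday, Nov 23, 2029, which is the date on which the service credit becomes due.

Nov 23, 2029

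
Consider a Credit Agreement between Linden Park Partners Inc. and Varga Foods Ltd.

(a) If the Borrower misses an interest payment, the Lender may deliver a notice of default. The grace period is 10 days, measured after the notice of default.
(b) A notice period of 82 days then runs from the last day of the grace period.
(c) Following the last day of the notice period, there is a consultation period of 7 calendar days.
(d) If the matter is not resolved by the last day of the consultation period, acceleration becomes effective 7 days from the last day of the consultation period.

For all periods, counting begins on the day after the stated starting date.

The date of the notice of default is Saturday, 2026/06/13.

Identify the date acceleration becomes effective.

2026/09/27

The last day of the grace period: 2026/06/13 + 10 days = 2026/06/23.
Adding 82 calendar days to 2026/06/23 gives 2026/09/13, which is the last day of the notice period.
The last day of the consultation period: 2026/09/13 + 7 days = 2026/09/20.
The date acceleration becomes effective: 7 calendar days after 2026/09/20 is 2026/09/27.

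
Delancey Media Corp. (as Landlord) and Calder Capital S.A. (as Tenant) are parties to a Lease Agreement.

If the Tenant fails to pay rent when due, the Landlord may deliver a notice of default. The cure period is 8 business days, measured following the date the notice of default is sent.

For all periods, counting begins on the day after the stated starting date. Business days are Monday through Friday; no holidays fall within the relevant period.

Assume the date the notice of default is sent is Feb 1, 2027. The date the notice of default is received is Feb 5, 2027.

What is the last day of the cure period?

The last day of the cure period: 8 business days after Monday, Feb 1, 2027, skipping weekends — Feb 2, Feb 3, Feb 4, Feb 5, Feb 8, Feb 9, Feb 10, Feb 11 — lands on Thursday, Feb 11, 2027.

Feb 11, 2027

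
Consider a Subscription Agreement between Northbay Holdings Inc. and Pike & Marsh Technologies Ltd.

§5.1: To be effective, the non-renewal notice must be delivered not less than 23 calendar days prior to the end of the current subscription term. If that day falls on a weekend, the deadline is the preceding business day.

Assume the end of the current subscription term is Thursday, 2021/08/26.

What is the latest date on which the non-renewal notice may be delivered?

Counting back 23 calendar days from 2021/08/26 gives 2021/08/03. That is a Tuesday, so no adjustment is needed.

2021/08/03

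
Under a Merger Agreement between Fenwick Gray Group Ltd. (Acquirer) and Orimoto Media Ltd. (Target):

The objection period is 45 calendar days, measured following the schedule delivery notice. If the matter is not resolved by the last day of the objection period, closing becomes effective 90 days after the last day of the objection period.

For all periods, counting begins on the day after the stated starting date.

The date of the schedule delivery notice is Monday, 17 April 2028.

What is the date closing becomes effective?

Adding 45 calendar days to 17 April 2028 gives 1 June 2028, which is the last day of the objection period.
Adding 90 calendar days to 1 June 2028 gives 30 August 2028, which is the date closing becomes effective.

30 August 2028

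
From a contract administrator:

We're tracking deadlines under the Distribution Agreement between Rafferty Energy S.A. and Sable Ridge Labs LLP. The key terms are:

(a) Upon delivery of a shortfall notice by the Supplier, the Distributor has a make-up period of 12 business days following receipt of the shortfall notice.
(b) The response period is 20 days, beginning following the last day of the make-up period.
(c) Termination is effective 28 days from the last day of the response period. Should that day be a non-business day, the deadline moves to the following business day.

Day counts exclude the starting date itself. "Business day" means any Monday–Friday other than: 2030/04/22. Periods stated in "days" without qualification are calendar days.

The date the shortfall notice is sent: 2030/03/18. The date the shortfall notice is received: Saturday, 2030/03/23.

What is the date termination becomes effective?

2030/05/27

The last day of the make-up period: 12 business days after Saturday, 2030/03/23, skipping weekends — Mar 25, Mar 26, Mar 27, Mar 28, …, Apr 5, Apr 8, Apr 9 — lands on Tuesday, 2030/04/09.
The last day of the response period: 2030/04/09 + 20 days = 2030/04/29.
Adding 28 calendar days to 2030/04/29 gives 2030/05/27, which is the date termination becomes effective. 2030/05/27 is a Monday and is not a listed holiday, so no roll-forward applies.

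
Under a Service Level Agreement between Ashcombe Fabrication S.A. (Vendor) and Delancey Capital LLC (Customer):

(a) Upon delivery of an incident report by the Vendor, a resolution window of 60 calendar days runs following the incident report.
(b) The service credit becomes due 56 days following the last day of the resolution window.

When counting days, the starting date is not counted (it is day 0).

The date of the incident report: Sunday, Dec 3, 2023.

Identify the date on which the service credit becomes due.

Mar 28, 2024

The last day of the resolution window: 60 calendar days after Dec 3, 2023 is Feb 1, 2024.
The date on which the service credit becomes due: 56 calendar days after Feb 1, 2024 is Mar 28, 2024.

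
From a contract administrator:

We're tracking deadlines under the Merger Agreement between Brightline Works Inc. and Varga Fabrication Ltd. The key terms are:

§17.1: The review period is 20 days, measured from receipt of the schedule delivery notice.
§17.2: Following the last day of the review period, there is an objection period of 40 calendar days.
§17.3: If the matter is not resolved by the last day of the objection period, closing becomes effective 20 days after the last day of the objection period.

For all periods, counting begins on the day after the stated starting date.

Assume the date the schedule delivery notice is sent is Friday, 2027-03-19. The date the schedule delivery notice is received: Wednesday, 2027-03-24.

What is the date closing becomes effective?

2027-06-12

Adding 20 calendar days to 2027-03-24 gives 2027-04-13, which is the last day of the review period.
Adding 40 calendar days to 2027-04-13 gives 2027-05-23, which is the last day of the objection period.
Adding 20 calendar days to 2027-05-23 gives 2027-06-12, which is the date closing becomes effective.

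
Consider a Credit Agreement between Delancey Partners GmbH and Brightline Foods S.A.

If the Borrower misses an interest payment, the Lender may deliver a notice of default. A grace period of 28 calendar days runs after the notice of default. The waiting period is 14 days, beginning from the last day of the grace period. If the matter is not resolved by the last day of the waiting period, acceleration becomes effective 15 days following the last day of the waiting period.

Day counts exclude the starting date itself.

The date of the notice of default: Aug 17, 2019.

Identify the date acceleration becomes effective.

Oct 13, 2019

The last day of the grace period: Aug 17, 2019 + 28 days = Sep 14, 2019.
Adding 14 calendar days to Sep 14, 2019 gives Sep 28, 2019, which is the last day of the waiting period.
The date acceleration becomes effective: 15 calendar days after Sep 28, 2019 is Oct 13, 2019.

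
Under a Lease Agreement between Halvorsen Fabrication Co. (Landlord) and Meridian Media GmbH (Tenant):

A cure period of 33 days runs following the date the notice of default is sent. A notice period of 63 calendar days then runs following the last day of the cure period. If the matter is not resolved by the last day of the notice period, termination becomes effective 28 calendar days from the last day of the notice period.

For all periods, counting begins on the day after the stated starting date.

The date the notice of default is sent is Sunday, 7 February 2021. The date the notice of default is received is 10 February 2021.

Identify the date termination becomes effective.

Adding 33 calendar days to 7 February 2021 gives 12 March 2021, which is the last day of the cure period.
The last day of the notice period: 63 calendar days after 12 March 2021 is 14 May 2021.
The date termination becomes effective: 14 May 2021 + 28 days = 11 June 2021.

11 June 2021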